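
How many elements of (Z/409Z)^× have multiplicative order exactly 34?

φ(409) = 409 − 1 = 408 = 2^3 · 3 · 17.
In a cyclic group of order 408, there are φ(d) elements of order d for each divisor d of 408, and zero for non-divisors.
34 = 2 · 17 divides 408, and φ(34) = 16.

16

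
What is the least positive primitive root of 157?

φ(157) = 157 − 1 = 156 = 2^2 · 3 · 13.
g is a primitive root iff g^(156/q) ≢ 1 (mod 157) for each prime q ∈ {2, 3, 13}.
g = 2: 2^78 ≡ 156; 2^52 ≡ 1 — hits 1, so not a primitive root.
g = 3: 3^78 ≡ 1 — hits 1, so not a primitive root.
g = 4: 4^78 ≡ 1 — hits 1, so not a primitive root.
g = 5: 5^78 ≡ 156; 5^52 ≡ 12; 5^12 ≡ 130 — none is 1, so 5 is a primitive root.
So 5 is the smallest generator of (Z/157Z)^×.

5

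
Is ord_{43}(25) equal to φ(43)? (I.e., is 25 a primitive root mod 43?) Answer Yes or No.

No

φ(43) = 43 − 1 = 42 = 2 · 3 · 7.
An element g generates (Z/43Z)^× iff g^(42/q) ≢ 1 (mod 43) for each prime q ∈ {2, 3, 7}.
25^21 ≡ 1 (mod 43)  [q = 2: ≡ 1 ✗]
25^14 ≡ 6 (mod 43)  [q = 3: ≢ 1 ✓]
25^6 ≡ 41 (mod 43)  [q = 7: ≢ 1 ✓]
The check at q = 2 fails, so 25 generates a proper subgroup.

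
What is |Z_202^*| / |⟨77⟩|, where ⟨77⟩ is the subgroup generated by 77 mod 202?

2

ord(77) | φ(202) = φ(2)·φ(101) = 1·100 = 100 = 2^2 · 5^2.
Divisors of 100: 1, 2, 4, 5, 10, 20, 25, 50, 100.
Check 77^d mod 202 for each divisor in increasing order:
77^1 ≡ 77
77^2 ≡ 71
77^4 ≡ 193
77^5 ≡ 115
77^10 ≡ 95
77^20 ≡ 137
77^25 ≡ 201
77^50 ≡ 1
So ord_202(77) = 50, hence |⟨77⟩| = 50.
The index is φ(202) / ord(77) = 100 / 50 = 2.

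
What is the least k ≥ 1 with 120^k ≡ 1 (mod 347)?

The order of 120 must divide φ(347) = 347 − 1 = 346 = 2 · 173.
Divisors of 346: 1, 2, 173, 346.
Check 120^d mod 347 for each divisor in increasing order:
120^1 ≡ 120 (mod 347)
120^2 ≡ 173 (mod 347)
120^173 ≡ 1 (mod 347) ✓
Hence ord(120) = 173.

173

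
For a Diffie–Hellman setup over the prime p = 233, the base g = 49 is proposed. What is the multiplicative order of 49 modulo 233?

58

ord(49) | φ(233) = 233 − 1 = 232 = 2^3 · 29.
Divisors of 232: 1, 2, 4, 8, 29, 58, 116, 232.
Evaluate successive powers at the divisors of 232:
49^1 ≡ 49 (mod 233)
49^2 ≡ 71 (mod 233)
49^4 ≡ 148 (mod 233)
49^8 ≡ 2 (mod 233)
49^29 ≡ 232 (mod 233)
49^58 ≡ 1 (mod 233) ✓
Hence ord(49) = 58.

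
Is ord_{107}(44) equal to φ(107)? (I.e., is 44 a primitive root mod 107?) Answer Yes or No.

No

φ(107) = 107 − 1 = 106 = 2 · 53.
It suffices to check that the order of 44 is not a proper divisor of 106: compute 44^(106/q) for q ∈ {2, 53}.
44^53 ≡ 1 (mod 107)  [q = 2: ≡ 1 ✗]
44^2 ≡ 10 (mod 107)  [q = 53: ≢ 1 ✓]
44^53 ≡ 1 shows ord(44) | 53, strictly less than φ(107); not a primitive root.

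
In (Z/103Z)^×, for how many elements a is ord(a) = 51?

φ(103) = 103 − 1 = 102 = 2 · 3 · 17.
(Z/103Z)^× is cyclic (|G| = 102); a cyclic group of order m has exactly φ(d) elements of each order d | m, and none otherwise.
51 = 3 · 17 divides 102, and φ(51) = 32.

32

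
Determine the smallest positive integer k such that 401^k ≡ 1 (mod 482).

15

The order of 401 must divide φ(482) = φ(2)·φ(241) = 1·240 = 240 = 2^4 · 3 · 5.
Divisors of 240: 1, 2, 3, 4, 5, 6, 8, 10, 12, 15, 16, 20, 24, 30, 40, 48, 60, 80, 120, 240.
Check 401^d mod 482 for each divisor in increasing order:
401^1 ≡ 401 (mod 482)
401^2 ≡ 295 (mod 482)
401^3 ≡ 205 (mod 482)
401^4 ≡ 265 (mod 482)
401^5 ≡ 225 (mod 482)
401^6 ≡ 91 (mod 482)
401^8 ≡ 335 (mod 482)
401^10 ≡ 15 (mod 482)
401^12 ≡ 87 (mod 482)
401^15 ≡ 1 (mod 482) ✓
Hence ord(401) = 15.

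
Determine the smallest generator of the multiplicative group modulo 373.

2

φ(373) = 373 − 1 = 372 = 2^2 · 3 · 31.
g is a primitive root iff g^(372/q) ≢ 1 (mod 373) for each prime q ∈ {2, 3, 31}.
g = 2: 2^186 ≡ 372; 2^124 ≡ 284; 2^12 ≡ 366 — none is 1, so 2 is a primitive root.
So 2 is the smallest generator of (Z/373Z)^×.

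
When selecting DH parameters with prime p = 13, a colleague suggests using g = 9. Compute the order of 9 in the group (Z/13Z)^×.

3

By Lagrange's theorem, ord_13(9) divides φ(13) = 13 − 1 = 12 = 2^2 · 3.
Divisors of 12: 1, 2, 3, 4, 6, 12.
Test each divisor d:
9^1 ≡ 9 (mod 13)
9^2 ≡ 3 (mod 13)
9^3 ≡ 1 (mod 13) ✓
The smallest such exponent is 3, so the order of 9 is 3.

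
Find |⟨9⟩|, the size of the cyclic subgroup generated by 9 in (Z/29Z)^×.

14

By Lagrange's theorem, ord_29(9) divides φ(29) = 29 − 1 = 28 = 2^2 · 7.
Divisors of 28: 1, 2, 4, 7, 14, 28.
Test each divisor d:
9^1 ≡ 9 (mod 29)
9^2 ≡ 23 (mod 29)
9^4 ≡ 7 (mod 29)
9^7 ≡ 28 (mod 29)
9^14 ≡ 1 (mod 29) ✓
The smallest such exponent is 14, so the order of 9 is 14.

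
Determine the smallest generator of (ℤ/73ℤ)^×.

5

φ(73) = 73 − 1 = 72 = 2^3 · 3^2.
g is a primitive root iff g^(72/q) ≢ 1 (mod 73) for each prime q ∈ {2, 3}.
g = 2: 2^36 ≡ 1 — hits 1, so not a primitive root.
g = 3: 3^36 ≡ 1 — hits 1, so not a primitive root.
g = 4: 4^36 ≡ 1 — hits 1, so not a primitive root.
g = 5: 5^36 ≡ 72; 5^24 ≡ 8 — none is 1, so 5 is a primitive root.
So 5 is the smallest generator of (Z/73Z)^×.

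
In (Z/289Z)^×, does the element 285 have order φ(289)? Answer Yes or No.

No

φ(289) = φ(17^2) = 17·(17−1) = 272 = 2^4 · 17.
Test 285^(272/q) mod 289 for each prime factor q of 272:
285^136 ≡ 1 (mod 289)  [q = 2: ≡ 1 ✗]
285^16 ≡ 154 (mod 289)  [q = 17: ≢ 1 ✓]
285^136 ≡ 1 shows ord(285) | 136, strictly less than φ(289); not a primitive root.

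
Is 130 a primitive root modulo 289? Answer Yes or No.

φ(289) = φ(17^2) = 17·(17−1) = 272 = 2^4 · 17.
An element g generates (Z/289Z)^× iff g^(272/q) ≢ 1 (mod 289) for each prime q ∈ {2, 17}.
130^136 ≡ 288 (mod 289)  [q = 2: ≢ 1 ✓]
130^16 ≡ 222 (mod 289)  [q = 17: ≢ 1 ✓]
All checks pass, so 130 has order 272 and is a primitive root modulo 289.

Yes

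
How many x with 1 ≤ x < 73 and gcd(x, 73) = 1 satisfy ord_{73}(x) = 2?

1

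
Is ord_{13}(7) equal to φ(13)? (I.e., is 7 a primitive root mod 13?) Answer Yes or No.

φ(13) = 13 − 1 = 12 = 2^2 · 3.
An element g generates (Z/13Z)^× iff g^(12/q) ≢ 1 (mod 13) for each prime q ∈ {2, 3}.
7^6 ≡ 12 (mod 13)  [q = 2: ≢ 1 ✓]
7^4 ≡ 9 (mod 13)  [q = 3: ≢ 1 ✓]
None equal 1, so ord_13(7) = 12: 7 is a primitive root.

Yes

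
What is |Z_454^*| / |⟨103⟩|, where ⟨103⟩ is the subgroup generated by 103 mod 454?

2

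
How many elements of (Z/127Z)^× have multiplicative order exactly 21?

12

φ(127) = 127 − 1 = 126 = 2 · 3^2 · 7.
(Z/127Z)^× is cyclic (|G| = 126); a cyclic group of order m has exactly φ(d) elements of each order d | m, and none otherwise.
21 = 3 · 7 divides 126, and φ(21) = 12.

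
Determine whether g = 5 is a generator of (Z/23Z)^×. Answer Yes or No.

φ(23) = 23 − 1 = 22 = 2 · 11.
5 is a primitive root mod 23 iff 5^(φ(23)/q) ≢ 1 for every prime q | φ(23), i.e. q ∈ {2, 11}.
5^11 ≡ 22 (mod 23)  [q = 2: ≢ 1 ✓]
5^2 ≡ 2 (mod 23)  [q = 11: ≢ 1 ✓]
None equal 1, so ord_23(5) = 22: 5 is a primitive root.

Yes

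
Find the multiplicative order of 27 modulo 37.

6

ord(27) | φ(37) = 37 − 1 = 36 = 2^2 · 3^2.
Divisors of 36: 1, 2, 3, 4, 6, 9, 12, 18, 36.
Test each divisor d:
27^1 ≡ 27 (mod 37)
27^2 ≡ 26 (mod 37)
27^3 ≡ 36 (mod 37)
27^4 ≡ 10 (mod 37)
27^6 ≡ 1 (mod 37) ✓
Therefore the multiplicative order of 27 modulo 37 is 6.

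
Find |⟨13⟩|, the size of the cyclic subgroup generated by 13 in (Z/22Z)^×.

10

The order of 13 must divide φ(22) = φ(2)·φ(11) = 1·10 = 10 = 2 · 5.
Divisors of 10: 1, 2, 5, 10.
Test each divisor d:
13^1 ≡ 13 (mod 22)
13^2 ≡ 15 (mod 22)
13^5 ≡ 21 (mod 22)
13^10 ≡ 1 (mod 22) ✓
Therefore the multiplicative order of 13 modulo 22 is 10.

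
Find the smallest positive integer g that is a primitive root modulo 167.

φ(167) = 167 − 1 = 166 = 2 · 83.
Test candidates g = 2, 3, … against the prime factors q ∈ {2, 83} of φ(167): g is a generator iff g^(166/q) ≢ 1 for every such q.
g = 2: 2^83 ≡ 1 — hits 1, so not a primitive root.
g = 3: 3^83 ≡ 1 — hits 1, so not a primitive root.
g = 4: 4^83 ≡ 1 — hits 1, so not a primitive root.
g = 5: 5^83 ≡ 166; 5^2 ≡ 25 — none is 1, so 5 is a primitive root.
The smallest primitive root modulo 167 is 5.

5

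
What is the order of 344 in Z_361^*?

342

ord(344) | φ(361) = φ(19^2) = 19·(19−1) = 342 = 2 · 3^2 · 19.
Divisors of 342: 1, 2, 3, 6, 9, 18, 19, 38, 57, 114, 171, 342.
Test each divisor d:
344^1 ≡ 344
344^2 ≡ 289
344^3 ≡ 141
344^6 ≡ 26
344^9 ≡ 56
344^18 ≡ 248
344^19 ≡ 116
344^38 ≡ 99
344^57 ≡ 293
344^114 ≡ 292
344^171 ≡ 360
344^342 ≡ 1
So ord_361(344) = 342.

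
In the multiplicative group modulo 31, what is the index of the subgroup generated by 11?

1

ord(11) | φ(31) = 31 − 1 = 30 = 2 · 3 · 5.
Divisors of 30: 1, 2, 3, 5, 6, 10, 15, 30.
Check 11^d mod 31 for each divisor in increasing order:
11^1 ≡ 11 (mod 31)
11^2 ≡ 28 (mod 31)
11^3 ≡ 29 (mod 31)
11^5 ≡ 6 (mod 31)
11^6 ≡ 4 (mod 31)
11^10 ≡ 5 (mod 31)
11^15 ≡ 30 (mod 31)
11^30 ≡ 1 (mod 31) ✓
So ord_31(11) = 30, hence |⟨11⟩| = 30.
The index is φ(31) / ord(11) = 30 / 30 = 1.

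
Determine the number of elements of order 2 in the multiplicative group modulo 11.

φ(11) = 11 − 1 = 10 = 2 · 5.
In a cyclic group of order 10, there are φ(d) elements of order d for each divisor d of 10, and zero for non-divisors.
2 | 10, and φ(2) = 2 − 1 = 1.

1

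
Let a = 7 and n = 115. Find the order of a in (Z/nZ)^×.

44

The order of 7 must divide φ(115) = φ(5·23) = (5−1)·(23−1) = 4·22 = 88 = 2^3 · 11.
Divisors of 88: 1, 2, 4, 8, 11, 22, 44, 88.
Compute 7^d (mod 115) for the divisors d until we hit 1:
7^1 ≡ 7 (mod 115)
7^2 ≡ 49 (mod 115)
7^4 ≡ 101 (mod 115)
7^8 ≡ 81 (mod 115)
7^11 ≡ 68 (mod 115)
7^22 ≡ 24 (mod 115)
7^44 ≡ 1 (mod 115) ✓
So ord_115(7) = 44.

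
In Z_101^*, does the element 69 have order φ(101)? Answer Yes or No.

φ(101) = 101 − 1 = 100 = 2^2 · 5^2.
69 is a primitive root mod 101 iff 69^(φ(101)/q) ≢ 1 for every prime q | φ(101), i.e. q ∈ {2, 5}.
69^50 ≡ 100 (mod 101)  [q = 2: ≢ 1 ✓]
69^20 ≡ 1 (mod 101)  [q = 5: ≡ 1 ✗]
69^20 ≡ 1 shows ord(69) | 20, strictly less than φ(101); not a primitive root.

No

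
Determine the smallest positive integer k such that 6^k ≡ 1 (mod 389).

97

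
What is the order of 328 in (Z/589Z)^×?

45

Since 328 ∈ (Z/589Z)^×, its order divides φ(589) = φ(19·31) = (19−1)·(31−1) = 18·30 = 540 = 2^2 · 3^3 · 5.
Divisors of 540: 1, 2, 3, 4, 5, 6, 9, 10, 12, 15, 18, 20, 27, 30, 36, 45, 54, 60, 90, 108, 135, 180, 270, 540.
Check 328^d mod 589 for each divisor in increasing order:
328^1 ≡ 328 (mod 589)
328^2 ≡ 386 (mod 589)
328^3 ≡ 562 (mod 589)
328^4 ≡ 568 (mod 589)
328^5 ≡ 180 (mod 589)
328^6 ≡ 140 (mod 589)
328^9 ≡ 343 (mod 589)
328^10 ≡ 5 (mod 589)
328^12 ≡ 163 (mod 589)
328^15 ≡ 311 (mod 589)
328^18 ≡ 438 (mod 589)
328^20 ≡ 25 (mod 589)
328^27 ≡ 39 (mod 589)
328^30 ≡ 125 (mod 589)
328^36 ≡ 419 (mod 589)
328^45 ≡ 1 (mod 589) ✓
So ord_589(328) = 45.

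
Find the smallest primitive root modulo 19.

2

φ(19) = 19 − 1 = 18 = 2 · 3^2.
g is a primitive root iff g^(18/q) ≢ 1 (mod 19) for each prime q ∈ {2, 3}.
g = 2: 2^9 ≡ 18; 2^6 ≡ 7 — none is 1, so 2 is a primitive root.
The smallest primitive root modulo 19 is 2.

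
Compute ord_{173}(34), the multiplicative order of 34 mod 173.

86

Since 34 ∈ (Z/173Z)^×, its order divides φ(173) = 173 − 1 = 172 = 2^2 · 43.
Divisors of 172: 1, 2, 4, 43, 86, 172.
Compute 34^d (mod 173) for the divisors d until we hit 1:
34^1 ≡ 34 (mod 173)
34^2 ≡ 118 (mod 173)
34^4 ≡ 84 (mod 173)
34^43 ≡ 172 (mod 173)
34^86 ≡ 1 (mod 173) ✓
The smallest such exponent is 86, so the order of 34 is 86.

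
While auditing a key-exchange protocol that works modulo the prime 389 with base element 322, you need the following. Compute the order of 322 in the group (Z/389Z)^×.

194

Since 322 ∈ (Z/389Z)^×, its order divides φ(389) = 389 − 1 = 388 = 2^2 · 97.
Divisors of 388: 1, 2, 4, 97, 194, 388.
Test each divisor d:
322^1 ≡ 322 (mod 389)
322^2 ≡ 210 (mod 389)
322^4 ≡ 143 (mod 389)
322^97 ≡ 388 (mod 389)
322^194 ≡ 1 (mod 389) ✓
Hence ord(322) = 194.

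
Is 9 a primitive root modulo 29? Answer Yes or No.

No

φ(29) = 29 − 1 = 28 = 2^2 · 7.
Test 9^(28/q) mod 29 for each prime factor q of 28:
9^14 ≡ 1 (mod 29)  [q = 2: ≡ 1 ✗]
9^4 ≡ 7 (mod 29)  [q = 7: ≢ 1 ✓]
9^14 ≡ 1 shows ord(9) | 14, strictly less than φ(29); not a primitive root.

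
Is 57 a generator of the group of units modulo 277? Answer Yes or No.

No

φ(277) = 277 − 1 = 276 = 2^2 · 3 · 23.
57 is a primitive root mod 277 iff 57^(φ(277)/q) ≢ 1 for every prime q | φ(277), i.e. q ∈ {2, 3, 23}.
57^138 ≡ 1 (mod 277)  [q = 2: ≡ 1 ✗]
57^92 ≡ 160 (mod 277)  [q = 3: ≢ 1 ✓]
57^12 ≡ 16 (mod 277)  [q = 23: ≢ 1 ✓]
57^138 ≡ 1 shows ord(57) | 138, strictly less than φ(277); not a primitive root.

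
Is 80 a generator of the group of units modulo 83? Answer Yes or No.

Yes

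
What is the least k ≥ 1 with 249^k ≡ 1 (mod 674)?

The order of 249 must divide φ(674) = φ(2)·φ(337) = 1·336 = 336 = 2^4 · 3 · 7.
Divisors of 336: 1, 2, 3, 4, 6, 7, 8, 12, 14, 16, 21, 24, 28, 42, 48, 56, 84, 112, 168, 336.
Check 249^d mod 674 for each divisor in increasing order:
249^1 ≡ 249
249^2 ≡ 667
249^3 ≡ 279
249^4 ≡ 49
249^6 ≡ 331
249^7 ≡ 191
249^8 ≡ 379
249^12 ≡ 373
249^14 ≡ 85
249^16 ≡ 79
249^21 ≡ 59
249^24 ≡ 285
249^28 ≡ 485
249^42 ≡ 111
249^48 ≡ 345
249^56 ≡ 673
249^84 ≡ 189
249^112 ≡ 1
Therefore the multiplicative order of 249 modulo 674 is 112.

112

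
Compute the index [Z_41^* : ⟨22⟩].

1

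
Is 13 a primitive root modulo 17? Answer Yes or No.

No

φ(17) = 17 − 1 = 16 = 2^4.
An element g generates (Z/17Z)^× iff g^(16/q) ≢ 1 (mod 17) for each prime q ∈ {2}.
13^8 ≡ 1 (mod 17)  [q = 2: ≡ 1 ✗]
Since 13^8 ≡ 1, the order of 13 divides 8 < 16, so 13 is not a primitive root.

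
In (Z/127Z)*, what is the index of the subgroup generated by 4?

Since 4 ∈ (Z/127Z)^×, its order divides φ(127) = 127 − 1 = 126 = 2 · 3^2 · 7.
Divisors of 126: 1, 2, 3, 6, 7, 9, 14, 18, 21, 42, 63, 126.
Check 4^d mod 127 for each divisor in increasing order:
4^1 ≡ 4 (mod 127)
4^2 ≡ 16 (mod 127)
4^3 ≡ 64 (mod 127)
4^6 ≡ 32 (mod 127)
4^7 ≡ 1 (mod 127) ✓
So ord_127(4) = 7, hence |⟨4⟩| = 7.
Index = |(Z/127Z)^×| / |⟨4⟩| = 126 / 7 = 18.

18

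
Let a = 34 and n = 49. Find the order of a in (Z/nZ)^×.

14

The order of 34 must divide φ(49) = φ(7^2) = 7·(7−1) = 42 = 2 · 3 · 7.
Divisors of 42: 1, 2, 3, 6, 7, 14, 21, 42.
Evaluate successive powers at the divisors of 42:
34^1 ≡ 34
34^2 ≡ 29
34^3 ≡ 6
34^6 ≡ 36
34^7 ≡ 48
34^14 ≡ 1
The smallest such exponent is 14, so the order of 34 is 14.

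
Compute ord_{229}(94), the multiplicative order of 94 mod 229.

ord(94) | φ(229) = 229 − 1 = 228 = 2^2 · 3 · 19.
Divisors of 228: 1, 2, 3, 4, 6, 12, 19, 38, 57, 76, 114, 228.
Test each divisor d:
94^1 ≡ 94
94^2 ≡ 134
94^3 ≡ 1
The smallest such exponent is 3, so the order of 94 is 3.

3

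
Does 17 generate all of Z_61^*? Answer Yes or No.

Yes

φ(61) = 61 − 1 = 60 = 2^2 · 3 · 5.
17 is a primitive root mod 61 iff 17^(φ(61)/q) ≢ 1 for every prime q | φ(61), i.e. q ∈ {2, 3, 5}.
17^30 ≡ 60 (mod 61)  [q = 2: ≢ 1 ✓]
17^20 ≡ 13 (mod 61)  [q = 3: ≢ 1 ✓]
17^12 ≡ 20 (mod 61)  [q = 5: ≢ 1 ✓]
All checks pass, so 17 has order 60 and is a primitive root modulo 61.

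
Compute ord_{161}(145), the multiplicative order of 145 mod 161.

By Lagrange's theorem, ord_161(145) divides φ(161) = φ(7·23) = (7−1)·(23−1) = 6·22 = 132 = 2^2 · 3 · 11.
Divisors of 132: 1, 2, 3, 4, 6, 11, 12, 22, 33, 44, 66, 132.
Compute 145^d (mod 161) for the divisors d until we hit 1:
145^1 ≡ 145 (mod 161)
145^2 ≡ 95 (mod 161)
145^3 ≡ 90 (mod 161)
145^4 ≡ 9 (mod 161)
145^6 ≡ 50 (mod 161)
145^11 ≡ 45 (mod 161)
145^12 ≡ 85 (mod 161)
145^22 ≡ 93 (mod 161)
145^33 ≡ 160 (mod 161)
145^44 ≡ 116 (mod 161)
145^66 ≡ 1 (mod 161) ✓
The smallest such exponent is 66, so the order of 145 is 66.

66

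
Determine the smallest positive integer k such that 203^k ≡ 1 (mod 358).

178

Since 203 ∈ (Z/358Z)^×, its order divides φ(358) = φ(2)·φ(179) = 1·178 = 178 = 2 · 89.
Divisors of 178: 1, 2, 89, 178.
Test each divisor d:
203^1 ≡ 203 (mod 358)
203^2 ≡ 39 (mod 358)
203^89 ≡ 357 (mod 358)
203^178 ≡ 1 (mod 358) ✓
Hence ord(203) = 178.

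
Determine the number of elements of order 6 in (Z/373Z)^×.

φ(373) = 373 − 1 = 372 = 2^2 · 3 · 31.
Since (Z/373Z)^× is cyclic of order 372, the number of elements of order d is φ(d) when d | 372 and 0 otherwise.
6 = 2 · 3 divides 372, and φ(6) = 2.

2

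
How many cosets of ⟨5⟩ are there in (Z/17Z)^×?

By Lagrange's theorem, ord_17(5) divides φ(17) = 17 − 1 = 16 = 2^4.
Divisors of 16: 1, 2, 4, 8, 16.
Test each divisor d:
5^1 ≡ 5 (mod 17)
5^2 ≡ 8 (mod 17)
5^4 ≡ 13 (mod 17)
5^8 ≡ 16 (mod 17)
5^16 ≡ 1 (mod 17) ✓
So ord_17(5) = 16, hence |⟨5⟩| = 16.
Index = |(Z/17Z)^×| / |⟨5⟩| = 16 / 16 = 1.

1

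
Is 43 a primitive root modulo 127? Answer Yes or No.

φ(127) = 127 − 1 = 126 = 2 · 3^2 · 7.
An element g generates (Z/127Z)^× iff g^(126/q) ≢ 1 (mod 127) for each prime q ∈ {2, 3, 7}.
43^63 ≡ 126 (mod 127)  [q = 2: ≢ 1 ✓]
43^42 ≡ 19 (mod 127)  [q = 3: ≢ 1 ✓]
43^18 ≡ 4 (mod 127)  [q = 7: ≢ 1 ✓]
All checks pass, so 43 has order 126 and is a primitive root modulo 127.

Yes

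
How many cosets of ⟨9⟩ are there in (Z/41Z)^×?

10

By Lagrange's theorem, ord_41(9) divides φ(41) = 41 − 1 = 40 = 2^3 · 5.
Divisors of 40: 1, 2, 4, 5, 8, 10, 20, 40.
Compute 9^d (mod 41) for the divisors d until we hit 1:
9^1 ≡ 9 (mod 41)
9^2 ≡ 40 (mod 41)
9^4 ≡ 1 (mod 41) ✓
The order of 9 is 4, so the subgroup it generates has 4 elements.
Index = |(Z/41Z)^×| / |⟨9⟩| = 40 / 4 = 10.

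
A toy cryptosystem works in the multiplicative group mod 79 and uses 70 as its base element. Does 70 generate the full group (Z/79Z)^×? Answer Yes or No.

Yes

φ(79) = 79 − 1 = 78 = 2 · 3 · 13.
70 is a primitive root mod 79 iff 70^(φ(79)/q) ≢ 1 for every prime q | φ(79), i.e. q ∈ {2, 3, 13}.
70^39 ≡ 78 (mod 79)  [q = 2: ≢ 1 ✓]
70^26 ≡ 55 (mod 79)  [q = 3: ≢ 1 ✓]
70^6 ≡ 8 (mod 79)  [q = 13: ≢ 1 ✓]
None equal 1, so ord_79(70) = 78: 70 is a primitive root.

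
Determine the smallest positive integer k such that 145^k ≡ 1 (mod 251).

250

The order of 145 must divide φ(251) = 251 − 1 = 250 = 2 · 5^3.
Divisors of 250: 1, 2, 5, 10, 25, 50, 125, 250.
Evaluate successive powers at the divisors of 250:
145^1 ≡ 145
145^2 ≡ 192
145^5 ≡ 235
145^10 ≡ 5
145^25 ≡ 102
145^50 ≡ 113
145^125 ≡ 250
145^250 ≡ 1
So ord_251(145) = 250.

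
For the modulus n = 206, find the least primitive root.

φ(206) = φ(2)·φ(103) = 1·102 = 102 = 2 · 3 · 17.
Test candidates g = 2, 3, … against the prime factors q ∈ {2, 3, 17} of φ(206): g is a generator iff g^(102/q) ≢ 1 for every such q.
g = 2: gcd(2, 206) = 2 > 1, not a unit — skip.
g = 3: 3^51 ≡ 205; 3^34 ≡ 1 — hits 1, so not a primitive root.
g = 4: gcd(4, 206) = 2 > 1, not a unit — skip.
g = 5: 5^51 ≡ 205; 5^34 ≡ 159; 5^6 ≡ 175 — none is 1, so 5 is a primitive root.
Hence the least primitive root of 206 is 5.

5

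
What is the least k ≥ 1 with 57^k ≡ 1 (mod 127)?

Since 57 ∈ (Z/127Z)^×, its order divides φ(127) = 127 − 1 = 126 = 2 · 3^2 · 7.
Divisors of 126: 1, 2, 3, 6, 7, 9, 14, 18, 21, 42, 63, 126.
Check 57^d mod 127 for each divisor in increasing order:
57^1 ≡ 57 (mod 127)
57^2 ≡ 74 (mod 127)
57^3 ≡ 27 (mod 127)
57^6 ≡ 94 (mod 127)
57^7 ≡ 24 (mod 127)
57^9 ≡ 125 (mod 127)
57^14 ≡ 68 (mod 127)
57^18 ≡ 4 (mod 127)
57^21 ≡ 108 (mod 127)
57^42 ≡ 107 (mod 127)
57^63 ≡ 126 (mod 127)
57^126 ≡ 1 (mod 127) ✓
Hence ord(57) = 126.

126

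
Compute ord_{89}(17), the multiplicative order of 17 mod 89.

44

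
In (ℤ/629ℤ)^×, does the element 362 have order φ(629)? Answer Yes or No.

629 = 17 · 37 is a product of two distinct odd primes, so (Z/629Z)^× ≅ (Z/17Z)^× × (Z/37Z)^× is not cyclic.
No primitive root modulo 629 exists; in particular 362 is not one.

No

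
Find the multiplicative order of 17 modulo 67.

The order of 17 must divide φ(67) = 67 − 1 = 66 = 2 · 3 · 11.
Divisors of 66: 1, 2, 3, 6, 11, 22, 33, 66.
Check 17^d mod 67 for each divisor in increasing order:
17^1 ≡ 17 (mod 67)
17^2 ≡ 21 (mod 67)
17^3 ≡ 22 (mod 67)
17^6 ≡ 15 (mod 67)
17^11 ≡ 29 (mod 67)
17^22 ≡ 37 (mod 67)
17^33 ≡ 1 (mod 67) ✓
So ord_67(17) = 33.

33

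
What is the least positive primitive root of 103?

φ(103) = 103 − 1 = 102 = 2 · 3 · 17.
g is a primitive root iff g^(102/q) ≢ 1 (mod 103) for each prime q ∈ {2, 3, 17}.
g = 2: 2^51 ≡ 1 — hits 1, so not a primitive root.
g = 3: 3^51 ≡ 102; 3^34 ≡ 1 — hits 1, so not a primitive root.
g = 4: 4^51 ≡ 1 — hits 1, so not a primitive root.
g = 5: 5^51 ≡ 102; 5^34 ≡ 56; 5^6 ≡ 72 — none is 1, so 5 is a primitive root.
The smallest primitive root modulo 103 is 5.

5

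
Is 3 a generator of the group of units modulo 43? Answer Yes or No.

φ(43) = 43 − 1 = 42 = 2 · 3 · 7.
An element g generates (Z/43Z)^× iff g^(42/q) ≢ 1 (mod 43) for each prime q ∈ {2, 3, 7}.
3^21 ≡ 42 (mod 43)  [q = 2: ≢ 1 ✓]
3^14 ≡ 36 (mod 43)  [q = 3: ≢ 1 ✓]
3^6 ≡ 41 (mod 43)  [q = 7: ≢ 1 ✓]
None equal 1, so ord_43(3) = 42: 3 is a primitive root.

Yes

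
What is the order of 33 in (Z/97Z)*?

By Lagrange's theorem, ord_97(33) divides φ(97) = 97 − 1 = 96 = 2^5 · 3.
Divisors of 96: 1, 2, 3, 4, 6, 8, 12, 16, 24, 32, 48, 96.
Evaluate successive powers at the divisors of 96:
33^1 ≡ 33 (mod 97)
33^2 ≡ 22 (mod 97)
33^3 ≡ 47 (mod 97)
33^4 ≡ 96 (mod 97)
33^6 ≡ 75 (mod 97)
33^8 ≡ 1 (mod 97) ✓
Therefore the multiplicative order of 33 modulo 97 is 8.

8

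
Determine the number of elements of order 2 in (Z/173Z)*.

1

φ(173) = 173 − 1 = 172 = 2^2 · 43.
(Z/173Z)^× is cyclic (|G| = 172); a cyclic group of order m has exactly φ(d) elements of each order d | m, and none otherwise.
2 | 172, and φ(2) = 2 − 1 = 1.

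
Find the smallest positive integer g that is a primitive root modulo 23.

5

φ(23) = 23 − 1 = 22 = 2 · 11.
g is a primitive root iff g^(22/q) ≢ 1 (mod 23) for each prime q ∈ {2, 11}.
g = 2: 2^11 ≡ 1 — hits 1, so not a primitive root.
g = 3: 3^11 ≡ 1 — hits 1, so not a primitive root.
g = 4: 4^11 ≡ 1 — hits 1, so not a primitive root.
g = 5: 5^11 ≡ 22; 5^2 ≡ 2 — none is 1, so 5 is a primitive root.
So 5 is the smallest generator of (Z/23Z)^×.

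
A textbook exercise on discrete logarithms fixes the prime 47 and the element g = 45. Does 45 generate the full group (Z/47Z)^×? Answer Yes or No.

φ(47) = 47 − 1 = 46 = 2 · 23.
It suffices to check that the order of 45 is not a proper divisor of 46: compute 45^(46/q) for q ∈ {2, 23}.
45^23 ≡ 46 (mod 47)  [q = 2: ≢ 1 ✓]
45^2 ≡ 4 (mod 47)  [q = 23: ≢ 1 ✓]
All checks pass, so 45 has order 46 and is a primitive root modulo 47.

Yes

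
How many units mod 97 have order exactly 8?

4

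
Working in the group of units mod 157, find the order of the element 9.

39

ord(9) | φ(157) = 157 − 1 = 156 = 2^2 · 3 · 13.
Divisors of 156: 1, 2, 3, 4, 6, 12, 13, 26, 39, 52, 78, 156.
Evaluate successive powers at the divisors of 156:
9^1 ≡ 9
9^2 ≡ 81
9^3 ≡ 101
9^4 ≡ 124
9^6 ≡ 153
9^12 ≡ 16
9^13 ≡ 144
9^26 ≡ 12
9^39 ≡ 1
The smallest such exponent is 39, so the order of 9 is 39.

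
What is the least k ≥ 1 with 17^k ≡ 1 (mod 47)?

23

Since 17 ∈ (Z/47Z)^×, its order divides φ(47) = 47 − 1 = 46 = 2 · 23.
Divisors of 46: 1, 2, 23, 46.
Test each divisor d:
17^1 ≡ 17
17^2 ≡ 7
17^23 ≡ 1
Hence ord(17) = 23.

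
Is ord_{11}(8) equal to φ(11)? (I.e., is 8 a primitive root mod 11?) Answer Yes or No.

Yes

φ(11) = 11 − 1 = 10 = 2 · 5.
It suffices to check that the order of 8 is not a proper divisor of 10: compute 8^(10/q) for q ∈ {2, 5}.
8^5 ≡ 10 (mod 11)  [q = 2: ≢ 1 ✓]
8^2 ≡ 9 (mod 11)  [q = 5: ≢ 1 ✓]
Every test exponent gives a nontrivial residue, hence 8 generates the full group.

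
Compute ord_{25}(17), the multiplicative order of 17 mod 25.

Since 17 ∈ (Z/25Z)^×, its order divides φ(25) = φ(5^2) = 5·(5−1) = 20 = 2^2 · 5.
Divisors of 20: 1, 2, 4, 5, 10, 20.
Test each divisor d:
17^1 ≡ 17
17^2 ≡ 14
17^4 ≡ 21
17^5 ≡ 7
17^10 ≡ 24
17^20 ≡ 1
Hence ord(17) = 20.

20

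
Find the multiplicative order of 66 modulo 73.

24

ord(66) | φ(73) = 73 − 1 = 72 = 2^3 · 3^2.
Divisors of 72: 1, 2, 3, 4, 6, 8, 9, 12, 18, 24, 36, 72.
Test each divisor d:
66^1 ≡ 66
66^2 ≡ 49
66^3 ≡ 22
66^4 ≡ 65
66^6 ≡ 46
66^8 ≡ 64
66^9 ≡ 63
66^12 ≡ 72
66^18 ≡ 27
66^24 ≡ 1
So ord_73(66) = 24.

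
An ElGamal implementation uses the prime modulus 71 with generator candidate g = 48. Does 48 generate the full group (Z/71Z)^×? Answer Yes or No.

φ(71) = 71 − 1 = 70 = 2 · 5 · 7.
It suffices to check that the order of 48 is not a proper divisor of 70: compute 48^(70/q) for q ∈ {2, 5, 7}.
48^35 ≡ 1 (mod 71)  [q = 2: ≡ 1 ✗]
48^14 ≡ 1 (mod 71)  [q = 5: ≡ 1 ✗]
48^10 ≡ 45 (mod 71)  [q = 7: ≢ 1 ✓]
The check at q = 2 fails, so 48 generates a proper subgroup.

No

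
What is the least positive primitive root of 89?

3

φ(89) = 89 − 1 = 88 = 2^3 · 11.
g is a primitive root iff g^(88/q) ≢ 1 (mod 89) for each prime q ∈ {2, 11}.
g = 2: 2^44 ≡ 1 — hits 1, so not a primitive root.
g = 3: 3^44 ≡ 88; 3^8 ≡ 64 — none is 1, so 3 is a primitive root.
So 3 is the smallest generator of (Z/89Z)^×.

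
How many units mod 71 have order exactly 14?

6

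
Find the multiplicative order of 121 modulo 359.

179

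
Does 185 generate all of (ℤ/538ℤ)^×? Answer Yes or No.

φ(538) = φ(2)·φ(269) = 1·268 = 268 = 2^2 · 67.
It suffices to check that the order of 185 is not a proper divisor of 268: compute 185^(268/q) for q ∈ {2, 67}.
185^134 ≡ 1 (mod 538)  [q = 2: ≡ 1 ✗]
185^4 ≡ 347 (mod 538)  [q = 67: ≢ 1 ✓]
185^134 ≡ 1 shows ord(185) | 134, strictly less than φ(538); not a primitive root.

No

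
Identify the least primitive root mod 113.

φ(113) = 113 − 1 = 112 = 2^4 · 7.
g is a primitive root iff g^(112/q) ≢ 1 (mod 113) for each prime q ∈ {2, 7}.
g = 2: 2^56 ≡ 1 — hits 1, so not a primitive root.
g = 3: 3^56 ≡ 112; 3^16 ≡ 49 — none is 1, so 3 is a primitive root.
So 3 is the smallest generator of (Z/113Z)^×.

3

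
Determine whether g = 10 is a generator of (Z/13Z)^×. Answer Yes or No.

φ(13) = 13 − 1 = 12 = 2^2 · 3.
It suffices to check that the order of 10 is not a proper divisor of 12: compute 10^(12/q) for q ∈ {2, 3}.
10^6 ≡ 1 (mod 13)  [q = 2: ≡ 1 ✗]
10^4 ≡ 3 (mod 13)  [q = 3: ≢ 1 ✓]
The check at q = 2 fails, so 10 generates a proper subgroup.

No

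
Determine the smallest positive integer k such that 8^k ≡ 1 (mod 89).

11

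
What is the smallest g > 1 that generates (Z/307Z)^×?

φ(307) = 307 − 1 = 306 = 2 · 3^2 · 17.
g is a primitive root iff g^(306/q) ≢ 1 (mod 307) for each prime q ∈ {2, 3, 17}.
g = 2: 2^153 ≡ 306; 2^102 ≡ 1 — hits 1, so not a primitive root.
g = 3: 3^153 ≡ 306; 3^102 ≡ 1 — hits 1, so not a primitive root.
g = 4: 4^153 ≡ 1 — hits 1, so not a primitive root.
g = 5: 5^153 ≡ 306; 5^102 ≡ 289; 5^18 ≡ 81 — none is 1, so 5 is a primitive root.
So 5 is the smallest generator of (Z/307Z)^×.

5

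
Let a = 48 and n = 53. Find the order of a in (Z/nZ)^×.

52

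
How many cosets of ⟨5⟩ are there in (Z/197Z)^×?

1

The order of 5 must divide φ(197) = 197 − 1 = 196 = 2^2 · 7^2.
Divisors of 196: 1, 2, 4, 7, 14, 28, 49, 98, 196.
Evaluate successive powers at the divisors of 196:
5^1 ≡ 5
5^2 ≡ 25
5^4 ≡ 34
5^7 ≡ 113
5^14 ≡ 161
5^28 ≡ 114
5^49 ≡ 183
5^98 ≡ 196
5^196 ≡ 1
So ord_197(5) = 196, hence |⟨5⟩| = 196.
[(Z/197Z)^× : ⟨5⟩] = 196/196 = 1.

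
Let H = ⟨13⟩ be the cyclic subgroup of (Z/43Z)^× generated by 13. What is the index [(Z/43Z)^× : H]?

2

Since 13 ∈ (Z/43Z)^×, its order divides φ(43) = 43 − 1 = 42 = 2 · 3 · 7.
Divisors of 42: 1, 2, 3, 6, 7, 14, 21, 42.
Check 13^d mod 43 for each divisor in increasing order:
13^1 ≡ 13 (mod 43)
13^2 ≡ 40 (mod 43)
13^3 ≡ 4 (mod 43)
13^6 ≡ 16 (mod 43)
13^7 ≡ 36 (mod 43)
13^14 ≡ 6 (mod 43)
13^21 ≡ 1 (mod 43) ✓
Thus |⟨13⟩| = ord(13) = 21.
[(Z/43Z)^× : ⟨13⟩] = 42/21 = 2.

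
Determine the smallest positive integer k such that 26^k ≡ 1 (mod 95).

By Lagrange's theorem, ord_95(26) divides φ(95) = φ(5·19) = (5−1)·(19−1) = 4·18 = 72 = 2^3 · 3^2.
Divisors of 72: 1, 2, 3, 4, 6, 8, 9, 12, 18, 24, 36, 72.
Compute 26^d (mod 95) for the divisors d until we hit 1:
26^1 ≡ 26 (mod 95)
26^2 ≡ 11 (mod 95)
26^3 ≡ 1 (mod 95) ✓
Therefore the multiplicative order of 26 modulo 95 is 3.

3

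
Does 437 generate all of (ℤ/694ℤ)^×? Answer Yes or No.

φ(694) = φ(2)·φ(347) = 1·346 = 346 = 2 · 173.
It suffices to check that the order of 437 is not a proper divisor of 346: compute 437^(346/q) for q ∈ {2, 173}.
437^173 ≡ 1 (mod 694)  [q = 2: ≡ 1 ✗]
437^2 ≡ 119 (mod 694)  [q = 173: ≢ 1 ✓]
The check at q = 2 fails, so 437 generates a proper subgroup.

No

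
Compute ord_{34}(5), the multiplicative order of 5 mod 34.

16

ord(5) | φ(34) = φ(2)·φ(17) = 1·16 = 16 = 2^4.
Divisors of 16: 1, 2, 4, 8, 16.
Check 5^d mod 34 for each divisor in increasing order:
5^1 ≡ 5 (mod 34)
5^2 ≡ 25 (mod 34)
5^4 ≡ 13 (mod 34)
5^8 ≡ 33 (mod 34)
5^16 ≡ 1 (mod 34) ✓
Therefore the multiplicative order of 5 modulo 34 is 16.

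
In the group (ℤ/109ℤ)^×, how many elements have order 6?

2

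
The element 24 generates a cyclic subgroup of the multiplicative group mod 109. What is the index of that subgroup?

1

ord(24) | φ(109) = 109 − 1 = 108 = 2^2 · 3^3.
Divisors of 108: 1, 2, 3, 4, 6, 9, 12, 18, 27, 36, 54, 108.
Compute 24^d (mod 109) for the divisors d until we hit 1:
24^1 ≡ 24
24^2 ≡ 31
24^3 ≡ 90
24^4 ≡ 89
24^6 ≡ 34
24^9 ≡ 8
24^12 ≡ 66
24^18 ≡ 64
24^27 ≡ 76
24^36 ≡ 63
24^54 ≡ 108
24^108 ≡ 1
Thus |⟨24⟩| = ord(24) = 108.
Index = |(Z/109Z)^×| / |⟨24⟩| = 108 / 108 = 1.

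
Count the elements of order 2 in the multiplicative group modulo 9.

1

φ(9) = φ(3^2) = 3·(3−1) = 6 = 2 · 3.
(Z/9Z)^× is cyclic (|G| = 6); a cyclic group of order m has exactly φ(d) elements of each order d | m, and none otherwise.
2 | 6, and φ(2) = 2 − 1 = 1.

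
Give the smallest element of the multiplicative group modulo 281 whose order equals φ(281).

φ(281) = 281 − 1 = 280 = 2^3 · 5 · 7.
g is a primitive root iff g^(280/q) ≢ 1 (mod 281) for each prime q ∈ {2, 5, 7}.
g = 2: 2^140 ≡ 1 — hits 1, so not a primitive root.
g = 3: 3^140 ≡ 280; 3^56 ≡ 86; 3^40 ≡ 249 — none is 1, so 3 is a primitive root.
So 3 is the smallest generator of (Z/281Z)^×.

3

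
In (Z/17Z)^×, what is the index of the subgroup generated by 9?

By Lagrange's theorem, ord_17(9) divides φ(17) = 17 − 1 = 16 = 2^4.
Divisors of 16: 1, 2, 4, 8, 16.
Check 9^d mod 17 for each divisor in increasing order:
9^1 ≡ 9 (mod 17)
9^2 ≡ 13 (mod 17)
9^4 ≡ 16 (mod 17)
9^8 ≡ 1 (mod 17) ✓
So ord_17(9) = 8, hence |⟨9⟩| = 8.
The index is φ(17) / ord(9) = 16 / 8 = 2.

2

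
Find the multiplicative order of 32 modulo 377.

84

By Lagrange's theorem, ord_377(32) divides φ(377) = φ(13·29) = (13−1)·(29−1) = 12·28 = 336 = 2^4 · 3 · 7.
Divisors of 336: 1, 2, 3, 4, 6, 7, 8, 12, 14, 16, 21, 24, 28, 42, 48, 56, 84, 112, 168, 336.
Compute 32^d (mod 377) for the divisors d until we hit 1:
32^1 ≡ 32 (mod 377)
32^2 ≡ 270 (mod 377)
32^3 ≡ 346 (mod 377)
32^4 ≡ 139 (mod 377)
32^6 ≡ 207 (mod 377)
32^7 ≡ 215 (mod 377)
32^8 ≡ 94 (mod 377)
32^12 ≡ 248 (mod 377)
32^14 ≡ 231 (mod 377)
32^16 ≡ 165 (mod 377)
32^21 ≡ 278 (mod 377)
32^24 ≡ 53 (mod 377)
32^28 ≡ 204 (mod 377)
32^42 ≡ 376 (mod 377)
32^48 ≡ 170 (mod 377)
32^56 ≡ 146 (mod 377)
32^84 ≡ 1 (mod 377) ✓
The smallest such exponent is 84, so the order of 32 is 84.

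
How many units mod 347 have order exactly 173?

φ(347) = 347 − 1 = 346 = 2 · 173.
(Z/347Z)^× is cyclic (|G| = 346); a cyclic group of order m has exactly φ(d) elements of each order d | m, and none otherwise.
173 | 346, and φ(173) = 173 − 1 = 172.

172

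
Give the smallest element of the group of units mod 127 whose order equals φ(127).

3

φ(127) = 127 − 1 = 126 = 2 · 3^2 · 7.
Test candidates g = 2, 3, … against the prime factors q ∈ {2, 3, 7} of φ(127): g is a generator iff g^(126/q) ≢ 1 for every such q.
g = 2: 2^63 ≡ 1 — hits 1, so not a primitive root.
g = 3: 3^63 ≡ 126; 3^42 ≡ 107; 3^18 ≡ 4 — none is 1, so 3 is a primitive root.
Hence the least primitive root of 127 is 3.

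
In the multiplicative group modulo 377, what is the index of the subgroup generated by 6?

4

ord(6) | φ(377) = φ(13·29) = (13−1)·(29−1) = 12·28 = 336 = 2^4 · 3 · 7.
Divisors of 336: 1, 2, 3, 4, 6, 7, 8, 12, 14, 16, 21, 24, 28, 42, 48, 56, 84, 112, 168, 336.
Evaluate successive powers at the divisors of 336:
6^1 ≡ 6 (mod 377)
6^2 ≡ 36 (mod 377)
6^3 ≡ 216 (mod 377)
6^4 ≡ 165 (mod 377)
6^6 ≡ 285 (mod 377)
6^7 ≡ 202 (mod 377)
6^8 ≡ 81 (mod 377)
6^12 ≡ 170 (mod 377)
6^14 ≡ 88 (mod 377)
6^16 ≡ 152 (mod 377)
6^21 ≡ 57 (mod 377)
6^24 ≡ 248 (mod 377)
6^28 ≡ 204 (mod 377)
6^42 ≡ 233 (mod 377)
6^48 ≡ 53 (mod 377)
6^56 ≡ 146 (mod 377)
6^84 ≡ 1 (mod 377) ✓
The order of 6 is 84, so the subgroup it generates has 84 elements.
Index = |(Z/377Z)^×| / |⟨6⟩| = 336 / 84 = 4.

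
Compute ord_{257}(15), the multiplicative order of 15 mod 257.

Since 15 ∈ (Z/257Z)^×, its order divides φ(257) = 257 − 1 = 256 = 2^8.
Divisors of 256: 1, 2, 4, 8, 16, 32, 64, 128, 256.
Test each divisor d:
15^1 ≡ 15 (mod 257)
15^2 ≡ 225 (mod 257)
15^4 ≡ 253 (mod 257)
15^8 ≡ 16 (mod 257)
15^16 ≡ 256 (mod 257)
15^32 ≡ 1 (mod 257) ✓
So ord_257(15) = 32.

32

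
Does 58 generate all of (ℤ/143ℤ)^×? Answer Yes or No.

No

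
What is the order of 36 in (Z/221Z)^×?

24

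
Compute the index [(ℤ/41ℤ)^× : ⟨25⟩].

4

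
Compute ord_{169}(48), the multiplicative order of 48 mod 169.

39

The order of 48 must divide φ(169) = φ(13^2) = 13·(13−1) = 156 = 2^2 · 3 · 13.
Divisors of 156: 1, 2, 3, 4, 6, 12, 13, 26, 39, 52, 78, 156.
Evaluate successive powers at the divisors of 156:
48^1 ≡ 48
48^2 ≡ 107
48^3 ≡ 66
48^4 ≡ 126
48^6 ≡ 131
48^12 ≡ 92
48^13 ≡ 22
48^26 ≡ 146
48^39 ≡ 1
Therefore the multiplicative order of 48 modulo 169 is 39.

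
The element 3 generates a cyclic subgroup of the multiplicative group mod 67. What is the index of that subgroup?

3

By Lagrange's theorem, ord_67(3) divides φ(67) = 67 − 1 = 66 = 2 · 3 · 11.
Divisors of 66: 1, 2, 3, 6, 11, 22, 33, 66.
Evaluate successive powers at the divisors of 66:
3^1 ≡ 3 (mod 67)
3^2 ≡ 9 (mod 67)
3^3 ≡ 27 (mod 67)
3^6 ≡ 59 (mod 67)
3^11 ≡ 66 (mod 67)
3^22 ≡ 1 (mod 67) ✓
Thus |⟨3⟩| = ord(3) = 22.
The index is φ(67) / ord(3) = 66 / 22 = 3.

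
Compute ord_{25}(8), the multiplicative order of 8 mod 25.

ord(8) | φ(25) = φ(5^2) = 5·(5−1) = 20 = 2^2 · 5.
Divisors of 20: 1, 2, 4, 5, 10, 20.
Compute 8^d (mod 25) for the divisors d until we hit 1:
8^1 ≡ 8 (mod 25)
8^2 ≡ 14 (mod 25)
8^4 ≡ 21 (mod 25)
8^5 ≡ 18 (mod 25)
8^10 ≡ 24 (mod 25)
8^20 ≡ 1 (mod 25) ✓
So ord_25(8) = 20.

20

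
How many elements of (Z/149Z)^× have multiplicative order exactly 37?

36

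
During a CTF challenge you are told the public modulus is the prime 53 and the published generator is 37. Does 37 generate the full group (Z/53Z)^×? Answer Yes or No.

No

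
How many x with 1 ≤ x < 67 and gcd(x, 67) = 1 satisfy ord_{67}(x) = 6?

2

φ(67) = 67 − 1 = 66 = 2 · 3 · 11.
In a cyclic group of order 66, there are φ(d) elements of order d for each divisor d of 66, and zero for non-divisors.
6 = 2 · 3 divides 66, and φ(6) = 2.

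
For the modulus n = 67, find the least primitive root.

φ(67) = 67 − 1 = 66 = 2 · 3 · 11.
Test candidates g = 2, 3, … against the prime factors q ∈ {2, 3, 11} of φ(67): g is a generator iff g^(66/q) ≢ 1 for every such q.
g = 2: 2^33 ≡ 66; 2^22 ≡ 37; 2^6 ≡ 64 — none is 1, so 2 is a primitive root.
The smallest primitive root modulo 67 is 2.

2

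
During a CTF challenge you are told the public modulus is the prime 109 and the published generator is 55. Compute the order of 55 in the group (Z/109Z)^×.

Since 55 ∈ (Z/109Z)^×, its order divides φ(109) = 109 − 1 = 108 = 2^2 · 3^3.
Divisors of 108: 1, 2, 3, 4, 6, 9, 12, 18, 27, 36, 54, 108.
Evaluate successive powers at the divisors of 108:
55^1 ≡ 55
55^2 ≡ 82
55^3 ≡ 41
55^4 ≡ 75
55^6 ≡ 46
55^9 ≡ 33
55^12 ≡ 45
55^18 ≡ 108
55^27 ≡ 76
55^36 ≡ 1
Hence ord(55) = 36.

36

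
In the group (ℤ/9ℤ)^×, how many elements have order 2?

φ(9) = φ(3^2) = 3·(3−1) = 6 = 2 · 3.
(Z/9Z)^× is cyclic (|G| = 6); a cyclic group of order m has exactly φ(d) elements of each order d | m, and none otherwise.
2 | 6, and φ(2) = 2 − 1 = 1.

1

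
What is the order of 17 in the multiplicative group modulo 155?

ord(17) | φ(155) = φ(5·31) = (5−1)·(31−1) = 4·30 = 120 = 2^3 · 3 · 5.
Divisors of 120: 1, 2, 3, 4, 5, 6, 8, 10, 12, 15, 20, 24, 30, 40, 60, 120.
Check 17^d mod 155 for each divisor in increasing order:
17^1 ≡ 17 (mod 155)
17^2 ≡ 134 (mod 155)
17^3 ≡ 108 (mod 155)
17^4 ≡ 131 (mod 155)
17^5 ≡ 57 (mod 155)
17^6 ≡ 39 (mod 155)
17^8 ≡ 111 (mod 155)
17^10 ≡ 149 (mod 155)
17^12 ≡ 126 (mod 155)
17^15 ≡ 123 (mod 155)
17^20 ≡ 36 (mod 155)
17^24 ≡ 66 (mod 155)
17^30 ≡ 94 (mod 155)
17^40 ≡ 56 (mod 155)
17^60 ≡ 1 (mod 155) ✓
Therefore the multiplicative order of 17 modulo 155 is 60.

60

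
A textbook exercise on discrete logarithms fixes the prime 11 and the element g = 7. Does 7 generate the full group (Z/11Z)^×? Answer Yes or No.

φ(11) = 11 − 1 = 10 = 2 · 5.
An element g generates (Z/11Z)^× iff g^(10/q) ≢ 1 (mod 11) for each prime q ∈ {2, 5}.
7^5 ≡ 10 (mod 11)  [q = 2: ≢ 1 ✓]
7^2 ≡ 5 (mod 11)  [q = 5: ≢ 1 ✓]
Every test exponent gives a nontrivial residue, hence 7 generates the full group.

Yes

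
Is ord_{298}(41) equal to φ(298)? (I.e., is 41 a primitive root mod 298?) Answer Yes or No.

Yes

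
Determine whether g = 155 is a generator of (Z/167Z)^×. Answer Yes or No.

φ(167) = 167 − 1 = 166 = 2 · 83.
An element g generates (Z/167Z)^× iff g^(166/q) ≢ 1 (mod 167) for each prime q ∈ {2, 83}.
155^83 ≡ 166 (mod 167)  [q = 2: ≢ 1 ✓]
155^2 ≡ 144 (mod 167)  [q = 83: ≢ 1 ✓]
All checks pass, so 155 has order 166 and is a primitive root modulo 167.

Yes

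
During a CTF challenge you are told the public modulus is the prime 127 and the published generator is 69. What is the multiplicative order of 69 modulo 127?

63

ord(69) | φ(127) = 127 − 1 = 126 = 2 · 3^2 · 7.
Divisors of 126: 1, 2, 3, 6, 7, 9, 14, 18, 21, 42, 63, 126.
Test each divisor d:
69^1 ≡ 69
69^2 ≡ 62
69^3 ≡ 87
69^6 ≡ 76
69^7 ≡ 37
69^9 ≡ 8
69^14 ≡ 99
69^18 ≡ 64
69^21 ≡ 107
69^42 ≡ 19
69^63 ≡ 1
The smallest such exponent is 63, so the order of 69 is 63.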